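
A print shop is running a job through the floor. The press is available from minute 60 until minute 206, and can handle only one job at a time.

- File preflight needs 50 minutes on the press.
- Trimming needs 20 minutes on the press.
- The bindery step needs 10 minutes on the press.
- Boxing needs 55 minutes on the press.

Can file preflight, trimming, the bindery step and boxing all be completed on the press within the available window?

The press window is 206 − 60 = 146 minutes.
Running back to back, the jobs need 50 + 20 + 10 + 55 = 135 minutes on the press.
Since 135 ≤ 146, they fit within the window.

Yes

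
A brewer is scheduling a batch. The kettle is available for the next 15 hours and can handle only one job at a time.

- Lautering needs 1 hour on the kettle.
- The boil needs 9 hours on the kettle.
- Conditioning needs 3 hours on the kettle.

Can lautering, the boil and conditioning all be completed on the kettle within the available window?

Yes

Running back to back, the jobs need 1 + 9 + 3 = 13 hours on the kettle.
Since 13 ≤ 15, they fit within the window.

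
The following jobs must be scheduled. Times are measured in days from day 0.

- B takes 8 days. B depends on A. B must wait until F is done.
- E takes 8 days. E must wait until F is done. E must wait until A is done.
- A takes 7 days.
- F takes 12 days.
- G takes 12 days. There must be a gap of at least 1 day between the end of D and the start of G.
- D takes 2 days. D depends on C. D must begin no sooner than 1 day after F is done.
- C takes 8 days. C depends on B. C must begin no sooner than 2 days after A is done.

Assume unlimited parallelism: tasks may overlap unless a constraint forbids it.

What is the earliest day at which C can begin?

20

Nothing blocks F, so it runs from day 0 to day 12.
Nothing blocks A, so it runs from day 0 to day 7.
For B: A (finishes day 7); F (finishes day 12). Taking the maximum gives a start of day 12, and it finishes at 12 + 8 = day 20.
C waits on B (finishes day 20); A (finishes day 7, plus 2-day gap → day 9). The latest of these is day 20, which is the earliest C can start.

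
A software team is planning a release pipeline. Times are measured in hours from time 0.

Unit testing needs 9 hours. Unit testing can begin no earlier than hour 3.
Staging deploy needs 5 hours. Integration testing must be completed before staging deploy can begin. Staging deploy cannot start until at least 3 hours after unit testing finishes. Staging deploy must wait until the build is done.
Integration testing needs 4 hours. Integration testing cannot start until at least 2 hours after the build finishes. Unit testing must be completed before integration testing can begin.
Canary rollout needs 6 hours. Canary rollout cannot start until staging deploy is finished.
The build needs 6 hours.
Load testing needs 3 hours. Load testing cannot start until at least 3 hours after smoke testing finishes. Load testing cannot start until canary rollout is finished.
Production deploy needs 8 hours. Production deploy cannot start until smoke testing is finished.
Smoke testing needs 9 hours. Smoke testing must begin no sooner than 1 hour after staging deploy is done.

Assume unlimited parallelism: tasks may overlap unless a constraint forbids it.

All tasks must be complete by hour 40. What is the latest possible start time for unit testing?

4

Load testing has no dependents, so it just needs to finish by hour 40. Starting by 40 − 3 = hour 37 achieves that.
Production deploy has no dependents, so it just needs to finish by hour 40. Starting by 40 − 8 = hour 32 achieves that.
Smoke testing feeds load testing (must start by hour 37, minus 3-hour gap → hour 34); production deploy (must start by hour 32). Taking the minimum, smoke testing must finish by hour 32 and start by 32 − 9 = hour 23.
Canary rollout has to be done before load testing (must start by hour 37). That means finishing by hour 37, i.e. starting by 37 − 6 = hour 31.
For staging deploy: smoke testing (must start by hour 23, minus 1-hour gap → hour 22); canary rollout (must start by hour 31). The most restrictive is hour 22; with a 5-hour duration, staging deploy must start by hour 17.
Integration testing must finish before staging deploy (must start by hour 17). With a 4-hour duration, integration testing must start by 17 − 4 = hour 13.
For unit testing: integration testing (must start by hour 13); staging deploy (must start by hour 17, minus 3-hour gap → hour 14). The most restrictive is hour 13; with a 9-hour duration, unit testing must start by hour 4.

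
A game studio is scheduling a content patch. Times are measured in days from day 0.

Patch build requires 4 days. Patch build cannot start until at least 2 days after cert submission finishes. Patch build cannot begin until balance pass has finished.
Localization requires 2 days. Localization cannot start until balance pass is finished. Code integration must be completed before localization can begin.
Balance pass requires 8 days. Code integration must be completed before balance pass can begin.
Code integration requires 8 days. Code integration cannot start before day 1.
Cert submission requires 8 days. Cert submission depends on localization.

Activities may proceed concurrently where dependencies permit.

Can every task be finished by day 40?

Yes

After its own release at day 1, code integration can start at day 1 and finishes at day 9.
Balance pass cannot begin until code integration (finishes day 9). It runs from day 9 to 9 + 8 = day 17.
Localization has to wait for balance pass (finishes day 17); code integration (finishes day 9). The latest of these is day 17, so localization runs day 17 to 17 + 2 = day 19.
After localization (finishes day 19), cert submission can start at day 19 and finishes at day 27.
Patch build has to wait for cert submission (finishes day 27, plus 2-day gap → day 29); balance pass (finishes day 17). The latest of these is day 29, so patch build runs day 29 to 29 + 4 = day 33.
Every task is finished by day 33, which is no later than the deadline of 40, so the schedule is feasible.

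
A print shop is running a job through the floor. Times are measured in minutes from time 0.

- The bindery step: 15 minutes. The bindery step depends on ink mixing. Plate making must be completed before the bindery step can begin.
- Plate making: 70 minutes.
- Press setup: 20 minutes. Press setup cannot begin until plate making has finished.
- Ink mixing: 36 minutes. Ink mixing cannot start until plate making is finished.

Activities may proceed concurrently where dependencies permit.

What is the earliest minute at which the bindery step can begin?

Plate making can start immediately at minute 0; it finishes at minute 70.
After plate making (finishes minute 70), ink mixing can start at minute 70 and finishes at minute 106.
The bindery step waits on ink mixing (finishes minute 106); plate making (finishes minute 70). The latest of these is minute 106, which is the earliest the bindery step can start.

106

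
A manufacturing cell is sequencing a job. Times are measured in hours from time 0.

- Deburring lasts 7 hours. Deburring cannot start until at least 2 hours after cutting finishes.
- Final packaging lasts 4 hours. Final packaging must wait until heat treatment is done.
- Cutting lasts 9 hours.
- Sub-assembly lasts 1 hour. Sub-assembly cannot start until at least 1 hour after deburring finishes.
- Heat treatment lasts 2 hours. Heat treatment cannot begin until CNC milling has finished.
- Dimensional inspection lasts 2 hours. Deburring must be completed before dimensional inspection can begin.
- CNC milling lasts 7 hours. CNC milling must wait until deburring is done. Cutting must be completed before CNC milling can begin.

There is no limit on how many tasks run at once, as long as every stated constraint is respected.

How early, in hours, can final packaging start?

Cutting can start immediately at hour 0; it finishes at hour 9.
Deburring waits on cutting (finishes hour 9, plus 2-hour gap → hour 11), so it starts at hour 11 and finishes at 11 + 7 = hour 18.
CNC milling needs all of deburring (finishes hour 18); cutting (finishes hour 9). That puts its earliest start at hour 18; it finishes at 18 + 7 = hour 25.
Heat treatment cannot begin until CNC milling (finishes hour 25). It runs from hour 25 to 25 + 2 = hour 27.
Final packaging waits on heat treatment (finishes hour 27), so the earliest it can start is hour 27.

27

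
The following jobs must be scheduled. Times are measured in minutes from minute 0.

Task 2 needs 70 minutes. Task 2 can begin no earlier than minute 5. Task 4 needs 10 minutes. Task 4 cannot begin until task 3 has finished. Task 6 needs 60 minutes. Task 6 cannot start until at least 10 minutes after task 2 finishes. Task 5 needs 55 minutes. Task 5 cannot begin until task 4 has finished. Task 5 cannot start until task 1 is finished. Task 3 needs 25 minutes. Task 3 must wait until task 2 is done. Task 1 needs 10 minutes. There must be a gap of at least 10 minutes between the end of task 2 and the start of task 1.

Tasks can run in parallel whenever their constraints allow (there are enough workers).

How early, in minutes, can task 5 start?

110

Task 2 waits on its own release at minute 5, so it starts at minute 5 and finishes at 5 + 70 = minute 75.
After task 2 (finishes minute 75), task 3 can start at minute 75 and finishes at minute 100.
Task 4 waits on task 3 (finishes minute 100), so it starts at minute 100 and finishes at 100 + 10 = minute 110.
Task 1 waits on task 2 (finishes minute 75, plus 10-minute gap → minute 85), so it starts at minute 85 and finishes at 85 + 10 = minute 95.
Task 5 waits on task 4 (finishes minute 110); task 1 (finishes minute 95). The latest of these is minute 110, which is the earliest task 5 can start.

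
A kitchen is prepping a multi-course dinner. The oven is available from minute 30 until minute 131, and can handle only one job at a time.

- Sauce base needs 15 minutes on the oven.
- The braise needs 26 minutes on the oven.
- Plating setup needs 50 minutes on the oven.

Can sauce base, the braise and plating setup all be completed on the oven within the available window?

The oven window is 131 − 30 = 101 minutes.
Running back to back, the jobs need 15 + 26 + 50 = 91 minutes on the oven.
Since 91 ≤ 101, they fit within the window.

Yes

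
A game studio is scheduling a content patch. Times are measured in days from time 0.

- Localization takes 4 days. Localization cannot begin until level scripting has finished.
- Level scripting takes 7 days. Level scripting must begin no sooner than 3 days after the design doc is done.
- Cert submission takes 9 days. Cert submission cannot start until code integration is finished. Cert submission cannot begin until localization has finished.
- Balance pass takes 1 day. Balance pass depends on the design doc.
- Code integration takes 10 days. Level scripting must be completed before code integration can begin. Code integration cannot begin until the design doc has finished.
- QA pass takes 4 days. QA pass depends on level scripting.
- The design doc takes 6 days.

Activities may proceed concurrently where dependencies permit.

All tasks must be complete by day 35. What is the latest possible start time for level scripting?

To finish by day 35, cert submission (duration 9) must start no later than day 26.
Code integration feeds into cert submission (must start by day 26); so code integration must finish by day 26 and therefore start by day 16.
Localization feeds into cert submission (must start by day 26); so localization must finish by day 26 and therefore start by day 22.
QA pass has no dependents, so it just needs to finish by day 35. Starting by 35 − 4 = day 31 achieves that.
Level scripting must finish in time for code integration (must start by day 16); localization (must start by day 22); QA pass (must start by day 31). The tightest is day 16, so level scripting must start by 16 − 7 = day 9.

9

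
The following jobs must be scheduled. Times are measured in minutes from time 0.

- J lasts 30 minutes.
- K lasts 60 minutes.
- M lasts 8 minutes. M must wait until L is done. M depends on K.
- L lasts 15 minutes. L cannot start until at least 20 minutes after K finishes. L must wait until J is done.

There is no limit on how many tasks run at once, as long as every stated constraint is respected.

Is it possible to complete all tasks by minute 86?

No

K has no prerequisites, so it starts at minute 0 and finishes at minute 60.
J has no prerequisites, so it starts at minute 0 and finishes at minute 30.
L needs all of K (finishes minute 60, plus 20-minute gap → minute 80); J (finishes minute 30). That puts its earliest start at minute 80; it finishes at 80 + 15 = minute 95.
For M: L (finishes minute 95); K (finishes minute 60). Taking the maximum gives a start of minute 95, and it finishes at 95 + 8 = minute 103.
The earliest everything can be done is minute 103, which is after the deadline of 86, so it is not possible.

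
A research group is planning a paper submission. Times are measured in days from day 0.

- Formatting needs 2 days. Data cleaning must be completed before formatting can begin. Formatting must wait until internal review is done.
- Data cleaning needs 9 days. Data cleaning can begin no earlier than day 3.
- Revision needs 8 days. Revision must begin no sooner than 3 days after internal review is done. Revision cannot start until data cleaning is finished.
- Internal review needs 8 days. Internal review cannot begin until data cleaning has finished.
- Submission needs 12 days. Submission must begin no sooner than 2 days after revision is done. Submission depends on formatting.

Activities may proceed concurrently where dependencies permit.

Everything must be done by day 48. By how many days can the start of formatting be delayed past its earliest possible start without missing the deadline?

Data cleaning waits on its own release at day 3, so it starts at day 3 and finishes at 3 + 9 = day 12.
Internal review cannot begin until data cleaning (finishes day 12). It runs from day 12 to 12 + 8 = day 20.
Formatting cannot start until data cleaning (finishes day 12); internal review (finishes day 20). The controlling bound is day 20, so formatting finishes at 20 + 2 = day 22.

Working backward from the deadline:
Submission must finish by day 48; it takes 12 days, so it must start by 48 − 12 = day 36.
Formatting has to be done before submission (must start by day 36). That means finishing by day 36, i.e. starting by 36 − 2 = day 34.
So formatting can start as early as day 20 and as late as day 34, giving 34 − 20 = 14 days of slack.

14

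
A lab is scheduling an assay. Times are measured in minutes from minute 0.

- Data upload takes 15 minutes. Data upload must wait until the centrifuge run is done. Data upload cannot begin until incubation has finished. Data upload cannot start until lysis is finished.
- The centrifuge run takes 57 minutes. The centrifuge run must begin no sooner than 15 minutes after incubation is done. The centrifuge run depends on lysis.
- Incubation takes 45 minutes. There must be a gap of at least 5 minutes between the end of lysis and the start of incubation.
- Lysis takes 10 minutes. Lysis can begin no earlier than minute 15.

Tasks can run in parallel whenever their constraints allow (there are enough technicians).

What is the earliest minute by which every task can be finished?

After its own release at minute 15, lysis can start at minute 15 and finishes at minute 25.
Incubation waits on lysis (finishes minute 25, plus 5-minute gap → minute 30), so it starts at minute 30 and finishes at 30 + 45 = minute 75.
For the centrifuge run: incubation (finishes minute 75, plus 15-minute gap → minute 90); lysis (finishes minute 25). Taking the maximum gives a start of minute 90, and it finishes at 90 + 57 = minute 147.
Data upload has to wait for the centrifuge run (finishes minute 147); incubation (finishes minute 75); lysis (finishes minute 25). The latest of these is minute 147, so data upload runs minute 147 to 147 + 15 = minute 162.
All tasks are finished once the last one completes. Finish times: Lysis at 25, Incubation at 75, The centrifuge run at 147, Data upload at 162. The latest is minute 162.

162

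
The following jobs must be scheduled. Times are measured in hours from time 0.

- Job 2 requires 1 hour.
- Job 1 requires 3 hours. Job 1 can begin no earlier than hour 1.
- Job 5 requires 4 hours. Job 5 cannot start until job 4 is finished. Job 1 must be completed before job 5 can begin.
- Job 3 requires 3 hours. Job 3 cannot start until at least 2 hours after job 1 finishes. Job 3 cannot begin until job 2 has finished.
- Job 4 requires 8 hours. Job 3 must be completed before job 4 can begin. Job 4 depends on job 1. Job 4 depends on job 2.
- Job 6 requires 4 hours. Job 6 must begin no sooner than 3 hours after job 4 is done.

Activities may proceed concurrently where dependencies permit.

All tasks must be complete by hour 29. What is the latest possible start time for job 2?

10

Nothing follows job 5; the deadline of hour 29 is its only limit. It must start by 29 − 4 = hour 25.
Job 6 has no dependents, so it just needs to finish by hour 29. Starting by 29 − 4 = hour 25 achieves that.
Job 4 must finish in time for job 5 (must start by hour 25); job 6 (must start by hour 25, minus 3-hour gap → hour 22). The tightest is hour 22, so job 4 must start by 22 − 8 = hour 14.
Job 3 has to be done before job 4 (must start by hour 14). That means finishing by hour 14, i.e. starting by 14 − 3 = hour 11.
Job 2 feeds job 3 (must start by hour 11); job 4 (must start by hour 14). Taking the minimum, job 2 must finish by hour 11 and start by 11 − 1 = hour 10.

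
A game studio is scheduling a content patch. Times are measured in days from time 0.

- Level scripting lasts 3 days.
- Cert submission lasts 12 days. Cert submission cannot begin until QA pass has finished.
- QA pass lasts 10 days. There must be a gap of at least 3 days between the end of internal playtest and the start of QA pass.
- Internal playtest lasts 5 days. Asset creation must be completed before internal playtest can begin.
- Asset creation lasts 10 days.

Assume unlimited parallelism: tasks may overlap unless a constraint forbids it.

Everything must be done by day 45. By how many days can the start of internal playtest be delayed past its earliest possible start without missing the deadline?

Nothing blocks asset creation, so it runs from day 0 to day 10.
Internal playtest cannot begin until asset creation (finishes day 10). It runs from day 10 to 10 + 5 = day 15.

Working backward from the deadline:
Cert submission must finish by day 45; it takes 12 days, so it must start by 45 − 12 = day 33.
QA pass feeds into cert submission (must start by day 33); so QA pass must finish by day 33 and therefore start by day 23.
Since QA pass (must start by day 23, minus 3-day gap → day 20) depends on it, internal playtest must finish by day 20. Backing off its 5-day duration gives a latest start of day 15.
So internal playtest can start as early as day 10 and as late as day 15, giving 15 − 10 = 5 days of slack.

5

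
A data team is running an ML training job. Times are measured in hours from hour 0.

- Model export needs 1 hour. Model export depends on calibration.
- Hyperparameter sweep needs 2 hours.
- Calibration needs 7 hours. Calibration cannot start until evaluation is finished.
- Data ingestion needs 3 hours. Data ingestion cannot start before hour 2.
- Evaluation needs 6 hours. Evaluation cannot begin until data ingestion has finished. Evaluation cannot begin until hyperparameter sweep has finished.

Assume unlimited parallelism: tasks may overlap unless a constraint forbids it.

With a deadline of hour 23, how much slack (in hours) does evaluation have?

Hyperparameter sweep has no prerequisites, so it starts at hour 0 and finishes at hour 2.
Data ingestion cannot begin until its own release at hour 2. It runs from hour 2 to 2 + 3 = hour 5.
Evaluation has to wait for data ingestion (finishes hour 5); hyperparameter sweep (finishes hour 2). The latest of these is hour 5, so evaluation runs hour 5 to 5 + 6 = hour 11.

Working backward from the deadline:
Nothing follows model export; the deadline of hour 23 is its only limit. It must start by 23 − 1 = hour 22.
Calibration has to be done before model export (must start by hour 22). That means finishing by hour 22, i.e. starting by 22 − 7 = hour 15.
Evaluation must finish before calibration (must start by hour 15). With a 6-hour duration, evaluation must start by 15 − 6 = hour 9.
So evaluation can start as early as hour 5 and as late as hour 9, giving 9 − 5 = 4 hours of slack.

4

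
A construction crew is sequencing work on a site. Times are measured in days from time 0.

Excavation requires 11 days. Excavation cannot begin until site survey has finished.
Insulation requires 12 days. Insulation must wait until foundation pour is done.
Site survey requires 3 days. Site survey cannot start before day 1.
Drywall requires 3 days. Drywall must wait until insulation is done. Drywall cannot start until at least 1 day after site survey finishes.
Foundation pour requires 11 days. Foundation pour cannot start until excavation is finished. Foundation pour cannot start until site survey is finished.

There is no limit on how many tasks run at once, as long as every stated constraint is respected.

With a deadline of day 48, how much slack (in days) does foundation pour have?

Site survey cannot begin until its own release at day 1. It runs from day 1 to 1 + 3 = day 4.
Excavation cannot begin until site survey (finishes day 4). It runs from day 4 to 4 + 11 = day 15.
For foundation pour: excavation (finishes day 15); site survey (finishes day 4). Taking the maximum gives a start of day 15, and it finishes at 15 + 11 = day 26.

Working backward from the deadline:
Drywall must finish by day 48; it takes 3 days, so it must start by 48 − 3 = day 45.
Insulation feeds into drywall (must start by day 45); so insulation must finish by day 45 and therefore start by day 33.
Foundation pour must finish before insulation (must start by day 33). With an 11-day duration, foundation pour must start by 33 − 11 = day 22.
So foundation pour can start as early as day 15 and as late as day 22, giving 22 − 15 = 7 days of slack.

7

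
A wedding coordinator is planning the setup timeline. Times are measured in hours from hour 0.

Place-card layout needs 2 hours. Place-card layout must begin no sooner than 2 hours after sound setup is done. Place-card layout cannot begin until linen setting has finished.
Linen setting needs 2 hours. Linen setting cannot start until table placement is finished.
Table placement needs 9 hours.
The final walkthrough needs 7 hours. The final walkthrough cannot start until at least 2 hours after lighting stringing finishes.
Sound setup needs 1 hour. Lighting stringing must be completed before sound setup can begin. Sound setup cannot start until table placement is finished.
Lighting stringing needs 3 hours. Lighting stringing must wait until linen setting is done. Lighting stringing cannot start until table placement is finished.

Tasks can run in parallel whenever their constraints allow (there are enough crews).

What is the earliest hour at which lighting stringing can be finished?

Nothing blocks table placement, so it runs from hour 0 to hour 9.
Linen setting waits on table placement (finishes hour 9), so it starts at hour 9 and finishes at 9 + 2 = hour 11.
Lighting stringing needs all of linen setting (finishes hour 11); table placement (finishes hour 9). That puts its earliest start at hour 11; it finishes at 11 + 3 = hour 14.

14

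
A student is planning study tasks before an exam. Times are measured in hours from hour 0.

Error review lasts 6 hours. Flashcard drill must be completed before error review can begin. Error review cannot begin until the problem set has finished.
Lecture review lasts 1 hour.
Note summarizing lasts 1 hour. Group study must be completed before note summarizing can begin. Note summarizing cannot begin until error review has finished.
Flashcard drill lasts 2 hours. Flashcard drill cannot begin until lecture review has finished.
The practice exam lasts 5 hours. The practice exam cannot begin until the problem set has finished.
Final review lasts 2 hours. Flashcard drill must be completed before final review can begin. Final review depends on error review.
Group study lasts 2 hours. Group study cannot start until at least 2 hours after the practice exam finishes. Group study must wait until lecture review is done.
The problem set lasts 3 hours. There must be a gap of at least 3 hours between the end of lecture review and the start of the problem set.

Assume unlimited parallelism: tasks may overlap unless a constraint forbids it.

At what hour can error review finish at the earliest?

13

Nothing blocks lecture review, so it runs from hour 0 to hour 1.
Flashcard drill waits on lecture review (finishes hour 1), so it starts at hour 1 and finishes at 1 + 2 = hour 3.
The problem set waits on lecture review (finishes hour 1, plus 3-hour gap → hour 4), so it starts at hour 4 and finishes at 4 + 3 = hour 7.
Error review needs all of flashcard drill (finishes hour 3); the problem set (finishes hour 7). That puts its earliest start at hour 7; it finishes at 7 + 6 = hour 13.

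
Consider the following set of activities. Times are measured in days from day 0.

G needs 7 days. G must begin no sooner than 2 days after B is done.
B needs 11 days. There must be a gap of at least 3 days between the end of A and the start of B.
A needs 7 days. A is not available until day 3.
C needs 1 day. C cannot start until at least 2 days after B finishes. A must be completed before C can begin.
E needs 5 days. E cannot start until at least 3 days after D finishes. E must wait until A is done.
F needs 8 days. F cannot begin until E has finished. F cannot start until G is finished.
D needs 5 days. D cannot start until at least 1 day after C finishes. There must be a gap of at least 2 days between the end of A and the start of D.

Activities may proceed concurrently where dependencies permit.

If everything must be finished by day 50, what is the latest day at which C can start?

27

Nothing follows F; the deadline of day 50 is its only limit. It must start by 50 − 8 = day 42.
E has to be done before F (must start by day 42). That means finishing by day 42, i.e. starting by 42 − 5 = day 37.
D has to be done before E (must start by day 37, minus 3-day gap → day 34). That means finishing by day 34, i.e. starting by 34 − 5 = day 29.
C must finish before D (must start by day 29, minus 1-day gap → day 28). With a 1-day duration, C must start by 28 − 1 = day 27.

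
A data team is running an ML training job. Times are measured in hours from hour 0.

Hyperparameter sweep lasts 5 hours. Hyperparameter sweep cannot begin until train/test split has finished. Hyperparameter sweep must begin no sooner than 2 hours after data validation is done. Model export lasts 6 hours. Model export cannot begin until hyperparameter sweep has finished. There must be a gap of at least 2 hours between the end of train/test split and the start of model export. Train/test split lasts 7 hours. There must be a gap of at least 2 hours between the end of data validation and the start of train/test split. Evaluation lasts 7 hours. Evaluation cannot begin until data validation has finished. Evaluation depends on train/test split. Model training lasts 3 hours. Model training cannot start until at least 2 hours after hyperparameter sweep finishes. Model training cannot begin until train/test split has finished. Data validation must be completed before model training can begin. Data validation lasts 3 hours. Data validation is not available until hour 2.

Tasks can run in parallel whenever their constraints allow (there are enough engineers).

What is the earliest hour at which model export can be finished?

25

Data validation waits on its own release at hour 2, so it starts at hour 2 and finishes at 2 + 3 = hour 5.
After data validation (finishes hour 5, plus 2-hour gap → hour 7), train/test split can start at hour 7 and finishes at hour 14.
Hyperparameter sweep needs all of train/test split (finishes hour 14); data validation (finishes hour 5, plus 2-hour gap → hour 7). That puts its earliest start at hour 14; it finishes at 14 + 5 = hour 19.
Model export has to wait for hyperparameter sweep (finishes hour 19); train/test split (finishes hour 14, plus 2-hour gap → hour 16). The latest of these is hour 19, so model export runs hour 19 to 19 + 6 = hour 25.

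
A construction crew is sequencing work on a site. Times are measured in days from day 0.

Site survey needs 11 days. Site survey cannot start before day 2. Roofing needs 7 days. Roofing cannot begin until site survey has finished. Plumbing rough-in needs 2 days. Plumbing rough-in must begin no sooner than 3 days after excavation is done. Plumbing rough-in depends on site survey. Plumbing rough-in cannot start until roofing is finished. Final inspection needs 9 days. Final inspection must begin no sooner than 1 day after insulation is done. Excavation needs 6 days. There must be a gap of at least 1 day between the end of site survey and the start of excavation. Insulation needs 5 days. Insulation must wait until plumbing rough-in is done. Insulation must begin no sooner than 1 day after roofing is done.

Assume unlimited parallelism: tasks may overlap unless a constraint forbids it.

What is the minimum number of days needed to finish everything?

40

After its own release at day 2, site survey can start at day 2 and finishes at day 13.
Roofing waits on site survey (finishes day 13), so it starts at day 13 and finishes at 13 + 7 = day 20.
Excavation cannot begin until site survey (finishes day 13, plus 1-day gap → day 14). It runs from day 14 to 14 + 6 = day 20.
For plumbing rough-in: excavation (finishes day 20, plus 3-day gap → day 23); site survey (finishes day 13); roofing (finishes day 20). Taking the maximum gives a start of day 23, and it finishes at 23 + 2 = day 25.
For insulation: plumbing rough-in (finishes day 25); roofing (finishes day 20, plus 1-day gap → day 21). Taking the maximum gives a start of day 25, and it finishes at 25 + 5 = day 30.
After insulation (finishes day 30, plus 1-day gap → day 31), final inspection can start at day 31 and finishes at day 40.
All tasks are finished once the last one completes. Finish times: Site survey at 13, Excavation at 20, Roofing at 20, Plumbing rough-in at 25, Insulation at 30, Final inspection at 40. The latest is day 40.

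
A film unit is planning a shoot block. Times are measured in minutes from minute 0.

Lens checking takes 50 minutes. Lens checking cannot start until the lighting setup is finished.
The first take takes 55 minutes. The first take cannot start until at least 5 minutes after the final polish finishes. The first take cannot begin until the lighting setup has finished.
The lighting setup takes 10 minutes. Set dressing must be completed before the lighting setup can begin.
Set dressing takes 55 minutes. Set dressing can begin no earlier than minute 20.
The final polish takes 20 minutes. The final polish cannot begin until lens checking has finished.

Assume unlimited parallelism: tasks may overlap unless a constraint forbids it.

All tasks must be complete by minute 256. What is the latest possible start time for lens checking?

126

To finish by minute 256, the first take (duration 55) must start no later than minute 201.
The final polish feeds into the first take (must start by minute 201, minus 5-minute gap → minute 196); so the final polish must finish by minute 196 and therefore start by minute 176.
Lens checking has to be done before the final polish (must start by minute 176). That means finishing by minute 176, i.e. starting by 176 − 50 = minute 126.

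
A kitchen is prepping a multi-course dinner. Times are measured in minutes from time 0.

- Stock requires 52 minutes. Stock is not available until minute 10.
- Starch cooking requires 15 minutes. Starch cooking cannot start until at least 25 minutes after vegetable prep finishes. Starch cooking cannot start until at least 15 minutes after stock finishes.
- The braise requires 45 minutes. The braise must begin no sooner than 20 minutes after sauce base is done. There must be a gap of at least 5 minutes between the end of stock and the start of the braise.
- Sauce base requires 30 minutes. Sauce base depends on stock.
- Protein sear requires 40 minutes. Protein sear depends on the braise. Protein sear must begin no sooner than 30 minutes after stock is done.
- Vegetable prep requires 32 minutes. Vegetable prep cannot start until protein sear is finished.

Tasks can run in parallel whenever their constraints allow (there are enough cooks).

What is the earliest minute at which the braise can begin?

After its own release at minute 10, stock can start at minute 10 and finishes at minute 62.
Sauce base waits on stock (finishes minute 62), so it starts at minute 62 and finishes at 62 + 30 = minute 92.
The braise waits on sauce base (finishes minute 92, plus 20-minute gap → minute 112); stock (finishes minute 62, plus 5-minute gap → minute 67). The latest of these is minute 112, which is the earliest the braise can start.

112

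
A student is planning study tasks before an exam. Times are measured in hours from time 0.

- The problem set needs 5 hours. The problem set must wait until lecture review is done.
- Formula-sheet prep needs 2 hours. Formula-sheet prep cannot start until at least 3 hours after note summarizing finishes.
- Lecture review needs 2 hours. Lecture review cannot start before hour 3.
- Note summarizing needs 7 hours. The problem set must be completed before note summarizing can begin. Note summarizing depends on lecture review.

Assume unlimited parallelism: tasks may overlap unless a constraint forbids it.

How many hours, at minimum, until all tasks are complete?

Lecture review cannot begin until its own release at hour 3. It runs from hour 3 to 3 + 2 = hour 5.
The problem set cannot begin until lecture review (finishes hour 5). It runs from hour 5 to 5 + 5 = hour 10.
Note summarizing needs all of the problem set (finishes hour 10); lecture review (finishes hour 5). That puts its earliest start at hour 10; it finishes at 10 + 7 = hour 17.
Formula-sheet prep cannot begin until note summarizing (finishes hour 17, plus 3-hour gap → hour 20). It runs from hour 20 to 20 + 2 = hour 22.
All tasks are finished once the last one completes. Finish times: Lecture review at 5, The problem set at 10, Note summarizing at 17, Formula-sheet prep at 22. The latest is hour 22.

22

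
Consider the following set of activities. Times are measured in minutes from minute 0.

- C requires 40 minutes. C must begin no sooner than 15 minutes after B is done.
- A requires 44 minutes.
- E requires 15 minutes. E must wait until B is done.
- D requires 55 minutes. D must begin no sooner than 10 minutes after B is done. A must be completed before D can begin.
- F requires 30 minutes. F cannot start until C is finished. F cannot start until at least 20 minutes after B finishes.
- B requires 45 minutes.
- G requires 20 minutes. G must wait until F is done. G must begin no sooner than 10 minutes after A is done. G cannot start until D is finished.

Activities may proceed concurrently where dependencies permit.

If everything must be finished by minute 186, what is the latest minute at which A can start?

67

G has no dependents, so it just needs to finish by minute 186. Starting by 186 − 20 = minute 166 achieves that.
Since G (must start by minute 166) depends on it, D must finish by minute 166. Backing off its 55-minute duration gives a latest start of minute 111.
A must finish in time for D (must start by minute 111); G (must start by minute 166, minus 10-minute gap → minute 156). The tightest is minute 111, so A must start by 111 − 44 = minute 67.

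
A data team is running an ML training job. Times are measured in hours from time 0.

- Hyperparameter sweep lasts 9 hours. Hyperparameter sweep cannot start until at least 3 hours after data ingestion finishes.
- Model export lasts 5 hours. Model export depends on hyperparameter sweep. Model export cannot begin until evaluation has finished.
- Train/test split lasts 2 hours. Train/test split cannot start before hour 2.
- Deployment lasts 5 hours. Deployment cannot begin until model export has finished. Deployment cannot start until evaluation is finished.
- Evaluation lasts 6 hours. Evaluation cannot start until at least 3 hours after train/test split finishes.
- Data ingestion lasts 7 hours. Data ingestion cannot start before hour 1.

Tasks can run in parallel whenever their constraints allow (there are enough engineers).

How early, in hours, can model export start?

20

Train/test split waits on its own release at hour 2, so it starts at hour 2 and finishes at 2 + 2 = hour 4.
Evaluation waits on train/test split (finishes hour 4, plus 3-hour gap → hour 7), so it starts at hour 7 and finishes at 7 + 6 = hour 13.
Data ingestion waits on its own release at hour 1, so it starts at hour 1 and finishes at 1 + 7 = hour 8.
Hyperparameter sweep cannot begin until data ingestion (finishes hour 8, plus 3-hour gap → hour 11). It runs from hour 11 to 11 + 9 = hour 20.
Model export waits on hyperparameter sweep (finishes hour 20); evaluation (finishes hour 13). The latest of these is hour 20, which is the earliest model export can start.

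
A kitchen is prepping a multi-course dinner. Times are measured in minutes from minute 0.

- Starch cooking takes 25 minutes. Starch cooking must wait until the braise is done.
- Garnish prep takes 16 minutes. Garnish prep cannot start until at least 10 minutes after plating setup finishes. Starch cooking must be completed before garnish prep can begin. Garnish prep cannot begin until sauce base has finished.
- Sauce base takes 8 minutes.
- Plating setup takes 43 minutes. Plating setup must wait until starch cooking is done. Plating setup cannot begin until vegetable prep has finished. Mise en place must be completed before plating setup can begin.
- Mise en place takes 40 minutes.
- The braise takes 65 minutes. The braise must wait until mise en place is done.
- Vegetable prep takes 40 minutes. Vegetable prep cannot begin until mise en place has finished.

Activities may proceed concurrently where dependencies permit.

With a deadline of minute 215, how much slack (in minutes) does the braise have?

Mise en place can start immediately at minute 0; it finishes at minute 40.
After mise en place (finishes minute 40), the braise can start at minute 40 and finishes at minute 105.

Working backward from the deadline:
Garnish prep must finish by minute 215; it takes 16 minutes, so it must start by 215 − 16 = minute 199.
Plating setup must finish before garnish prep (must start by minute 199, minus 10-minute gap → minute 189). With a 43-minute duration, plating setup must start by 189 − 43 = minute 146.
Starch cooking must finish in time for plating setup (must start by minute 146); garnish prep (must start by minute 199). The tightest is minute 146, so starch cooking must start by 146 − 25 = minute 121.
The braise feeds into starch cooking (must start by minute 121); so the braise must finish by minute 121 and therefore start by minute 56.
So the braise can start as early as minute 40 and as late as minute 56, giving 56 − 40 = 16 minutes of slack.

16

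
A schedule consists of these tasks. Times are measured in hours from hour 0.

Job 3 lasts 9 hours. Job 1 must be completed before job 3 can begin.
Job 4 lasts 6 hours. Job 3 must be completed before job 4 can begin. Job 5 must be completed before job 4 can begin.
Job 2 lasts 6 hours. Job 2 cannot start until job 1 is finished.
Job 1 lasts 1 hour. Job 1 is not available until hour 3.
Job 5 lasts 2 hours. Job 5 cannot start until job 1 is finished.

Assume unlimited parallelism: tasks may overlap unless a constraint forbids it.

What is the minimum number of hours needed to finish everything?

19

Job 1 cannot begin until its own release at hour 3. It runs from hour 3 to 3 + 1 = hour 4.
Job 5 waits on job 1 (finishes hour 4), so it starts at hour 4 and finishes at 4 + 2 = hour 6.
Job 3 cannot begin until job 1 (finishes hour 4). It runs from hour 4 to 4 + 9 = hour 13.
Job 4 has to wait for job 3 (finishes hour 13); job 5 (finishes hour 6). The latest of these is hour 13, so job 4 runs hour 13 to 13 + 6 = hour 19.
Job 2 cannot begin until job 1 (finishes hour 4). It runs from hour 4 to 4 + 6 = hour 10.
All tasks are finished once the last one completes. Finish times: Job 1 at 4, Job 2 at 10, Job 3 at 13, Job 4 at 19, Job 5 at 6. The latest is hour 19.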